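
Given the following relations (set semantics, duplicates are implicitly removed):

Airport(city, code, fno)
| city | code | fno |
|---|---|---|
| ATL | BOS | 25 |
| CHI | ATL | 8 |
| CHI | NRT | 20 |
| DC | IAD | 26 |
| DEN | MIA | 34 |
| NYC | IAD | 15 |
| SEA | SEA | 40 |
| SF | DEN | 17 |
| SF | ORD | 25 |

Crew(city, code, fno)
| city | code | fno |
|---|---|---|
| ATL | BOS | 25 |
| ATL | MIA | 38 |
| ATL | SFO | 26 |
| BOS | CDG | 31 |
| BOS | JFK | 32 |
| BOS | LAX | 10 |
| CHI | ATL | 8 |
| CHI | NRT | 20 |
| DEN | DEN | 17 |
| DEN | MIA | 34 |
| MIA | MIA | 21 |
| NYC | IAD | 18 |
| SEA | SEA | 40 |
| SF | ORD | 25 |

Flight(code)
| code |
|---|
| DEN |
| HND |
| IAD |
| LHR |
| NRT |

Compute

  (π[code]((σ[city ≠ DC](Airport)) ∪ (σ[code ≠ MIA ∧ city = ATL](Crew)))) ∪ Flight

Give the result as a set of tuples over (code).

σ[city ≠ DC]: keep tuples satisfying city ≠ DC → {(ATL, BOS, 25), (CHI, ATL, 8), (CHI, NRT, 20), (DEN, MIA, 34), (NYC, IAD, 15), (SEA, SEA, 40), (SF, DEN, 17), (SF, ORD, 25)}
σ[code ≠ MIA ∧ city = ATL]: keep tuples satisfying code ≠ MIA ∧ city = ATL → {(ATL, BOS, 25), (ATL, SFO, 26)}
Set union of the two operands is {(ATL, BOS, 25), (ATL, SFO, 26), (CHI, ATL, 8), (CHI, NRT, 20), (DEN, MIA, 34), (NYC, IAD, 15), (SEA, SEA, 40), (SF, DEN, 17), (SF, ORD, 25)}.
Projecting to code: {ATL, BOS, DEN, IAD, MIA, NRT, ORD, SEA, SFO}
Set union of the two operands is {ATL, BOS, DEN, HND, IAD, LHR, MIA, NRT, ORD, SEA, SFO}.

{ATL, BOS, DEN, HND, IAD, LHR, MIA, NRT, ORD, SEA, SFO}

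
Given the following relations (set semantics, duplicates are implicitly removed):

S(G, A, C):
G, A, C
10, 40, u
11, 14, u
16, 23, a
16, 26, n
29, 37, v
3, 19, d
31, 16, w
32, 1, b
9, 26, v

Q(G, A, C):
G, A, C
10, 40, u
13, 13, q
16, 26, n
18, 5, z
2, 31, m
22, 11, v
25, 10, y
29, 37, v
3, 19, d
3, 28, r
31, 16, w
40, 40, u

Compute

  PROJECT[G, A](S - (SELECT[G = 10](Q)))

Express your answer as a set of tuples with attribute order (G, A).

{(11, 14), (16, 23), (16, 26), (29, 37), (3, 19), (31, 16), (32, 1), (9, 26)}

σ[G = 10]: keep tuples satisfying G = 10 → {(10, 40, u)}
Set difference of the two operands is {(11, 14, u), (16, 23, a), (16, 26, n), (29, 37, v), (3, 19, d), (31, 16, w), (32, 1, b), (9, 26, v)}.
Projecting to G, A: {(11, 14), (16, 23), (16, 26), (29, 37), (3, 19), (31, 16), (32, 1), (9, 26)}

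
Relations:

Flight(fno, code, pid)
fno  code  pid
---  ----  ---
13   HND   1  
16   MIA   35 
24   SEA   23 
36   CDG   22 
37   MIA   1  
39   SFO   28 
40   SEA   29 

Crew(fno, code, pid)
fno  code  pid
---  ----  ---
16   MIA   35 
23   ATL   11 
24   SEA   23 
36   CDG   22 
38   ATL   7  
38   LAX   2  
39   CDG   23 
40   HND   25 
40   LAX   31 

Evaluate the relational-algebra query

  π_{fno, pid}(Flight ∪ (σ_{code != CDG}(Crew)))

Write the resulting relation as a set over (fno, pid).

{(13, 1), (16, 35), (23, 11), (24, 23), (36, 22), (37, 1), (38, 2), (38, 7), (39, 28), (40, 25), (40, 29), (40, 31)}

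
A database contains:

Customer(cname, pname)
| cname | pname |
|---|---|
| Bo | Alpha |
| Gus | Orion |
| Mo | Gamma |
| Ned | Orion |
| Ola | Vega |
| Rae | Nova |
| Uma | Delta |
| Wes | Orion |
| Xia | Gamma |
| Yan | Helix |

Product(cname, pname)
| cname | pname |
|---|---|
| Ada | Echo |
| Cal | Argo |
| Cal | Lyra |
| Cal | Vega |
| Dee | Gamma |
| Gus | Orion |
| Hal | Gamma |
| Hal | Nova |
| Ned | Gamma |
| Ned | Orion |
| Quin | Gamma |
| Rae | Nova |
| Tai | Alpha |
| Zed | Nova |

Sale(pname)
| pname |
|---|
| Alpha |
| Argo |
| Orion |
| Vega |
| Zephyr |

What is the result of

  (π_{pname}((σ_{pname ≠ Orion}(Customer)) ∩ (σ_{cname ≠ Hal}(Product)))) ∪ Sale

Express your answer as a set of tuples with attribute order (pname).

Apply σ_{pname ≠ Orion}; surviving tuples: {(Bo, Alpha), (Mo, Gamma), (Ola, Vega), (Rae, Nova), (Uma, Delta), (Xia, Gamma), (Yan, Helix)}
Apply σ_{cname ≠ Hal}; surviving tuples: {(Ada, Echo), (Cal, Argo), (Cal, Lyra), (Cal, Vega), (Dee, Gamma), (Gus, Orion), (Ned, Gamma), (Ned, Orion), (Quin, Gamma), (Rae, Nova), (Tai, Alpha), (Zed, Nova)}
Set intersection of the two operands is {(Rae, Nova)}.
Projecting to pname: {Nova}
Set union of the two operands is {Alpha, Argo, Nova, Orion, Vega, Zephyr}.

{Alpha, Argo, Nova, Orion, Vega, Zephyr}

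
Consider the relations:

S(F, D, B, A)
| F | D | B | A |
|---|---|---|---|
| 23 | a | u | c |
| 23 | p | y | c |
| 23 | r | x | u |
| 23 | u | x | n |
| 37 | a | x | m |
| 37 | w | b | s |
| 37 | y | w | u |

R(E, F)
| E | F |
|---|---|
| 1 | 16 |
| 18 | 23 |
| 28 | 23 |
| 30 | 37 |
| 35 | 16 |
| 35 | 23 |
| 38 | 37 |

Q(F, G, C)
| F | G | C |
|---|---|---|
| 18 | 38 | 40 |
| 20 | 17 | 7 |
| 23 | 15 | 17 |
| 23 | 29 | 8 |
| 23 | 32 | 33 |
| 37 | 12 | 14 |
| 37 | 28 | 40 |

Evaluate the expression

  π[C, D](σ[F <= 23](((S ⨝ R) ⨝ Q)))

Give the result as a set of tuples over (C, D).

Natural join on F: {(23, a, u, c, 18), (23, a, u, c, 28), (23, a, u, c, 35), (23, p, y, c, 18), (23, p, y, c, 28), (23, p, y, c, 35), (23, r, x, u, 18), (23, r, x, u, 28), (23, r, x, u, 35), (23, u, x, n, 18), (23, u, x, n, 28), (23, u, x, n, 35), (37, a, x, m, 30), (37, a, x, m, 38), (37, w, b, s, 30), (37, w, b, s, 38), (37, y, w, u, 30), (37, y, w, u, 38)}
Natural join on F: {(23, a, u, c, 18, 15, 17), (23, a, u, c, 18, 29, 8), (23, a, u, c, 18, 32, 33), (23, a, u, c, 28, 15, 17), (23, a, u, c, 28, 29, 8), (23, a, u, c, 28, 32, 33), (23, a, u, c, 35, 15, 17), (23, a, u, c, 35, 29, 8), (23, a, u, c, 35, 32, 33), (23, p, y, c, 18, 15, 17), (23, p, y, c, 18, 29, 8), (23, p, y, c, 18, 32, 33), (23, p, y, c, 28, 15, 17), (23, p, y, c, 28, 29, 8), (23, p, y, c, 28, 32, 33), (23, p, y, c, 35, 15, 17), (23, p, y, c, 35, 29, 8), (23, p, y, c, 35, 32, 33), (23, r, x, u, 18, 15, 17), (23, r, x, u, 18, 29, 8), (23, r, x, u, 18, 32, 33), (23, r, x, u, 28, 15, 17), (23, r, x, u, 28, 29, 8), (23, r, x, u, 28, 32, 33), (23, r, x, u, 35, 15, 17), (23, r, x, u, 35, 29, 8), (23, r, x, u, 35, 32, 33), (23, u, x, n, 18, 15, 17), (23, u, x, n, 18, 29, 8), (23, u, x, n, 18, 32, 33), (23, u, x, n, 28, 15, 17), (23, u, x, n, 28, 29, 8), (23, u, x, n, 28, 32, 33), (23, u, x, n, 35, 15, 17), (23, u, x, n, 35, 29, 8), (23, u, x, n, 35, 32, 33), (37, a, x, m, 30, 12, 14), (37, a, x, m, 30, 28, 40), (37, a, x, m, 38, 12, 14), (37, a, x, m, 38, 28, 40), (37, w, b, s, 30, 12, 14), (37, w, b, s, 30, 28, 40), (37, w, b, s, 38, 12, 14), (37, w, b, s, 38, 28, 40), (37, y, w, u, 30, 12, 14), (37, y, w, u, 30, 28, 40), (37, y, w, u, 38, 12, 14), (37, y, w, u, 38, 28, 40)}
Filtering on F <= 23 leaves {(23, a, u, c, 18, 15, 17), (23, a, u, c, 18, 29, 8), (23, a, u, c, 18, 32, 33), (23, a, u, c, 28, 15, 17), (23, a, u, c, 28, 29, 8), (23, a, u, c, 28, 32, 33), (23, a, u, c, 35, 15, 17), (23, a, u, c, 35, 29, 8), (23, a, u, c, 35, 32, 33), (23, p, y, c, 18, 15, 17), (23, p, y, c, 18, 29, 8), (23, p, y, c, 18, 32, 33), (23, p, y, c, 28, 15, 17), (23, p, y, c, 28, 29, 8), (23, p, y, c, 28, 32, 33), (23, p, y, c, 35, 15, 17), (23, p, y, c, 35, 29, 8), (23, p, y, c, 35, 32, 33), (23, r, x, u, 18, 15, 17), (23, r, x, u, 18, 29, 8), (23, r, x, u, 18, 32, 33), (23, r, x, u, 28, 15, 17), (23, r, x, u, 28, 29, 8), (23, r, x, u, 28, 32, 33), (23, r, x, u, 35, 15, 17), (23, r, x, u, 35, 29, 8), (23, r, x, u, 35, 32, 33), (23, u, x, n, 18, 15, 17), (23, u, x, n, 18, 29, 8), (23, u, x, n, 18, 32, 33), (23, u, x, n, 28, 15, 17), (23, u, x, n, 28, 29, 8), (23, u, x, n, 28, 32, 33), (23, u, x, n, 35, 15, 17), (23, u, x, n, 35, 29, 8), (23, u, x, n, 35, 32, 33)}.
π[C, D]: project onto (C, D) (24 duplicate(s) eliminated) → {(17, a), (17, p), (17, r), (17, u), (33, a), (33, p), (33, r), (33, u), (8, a), (8, p), (8, r), (8, u)}

{(17, a), (17, p), (17, r), (17, u), (33, a), (33, p), (33, r), (33, u), (8, a), (8, p), (8, r), (8, u)}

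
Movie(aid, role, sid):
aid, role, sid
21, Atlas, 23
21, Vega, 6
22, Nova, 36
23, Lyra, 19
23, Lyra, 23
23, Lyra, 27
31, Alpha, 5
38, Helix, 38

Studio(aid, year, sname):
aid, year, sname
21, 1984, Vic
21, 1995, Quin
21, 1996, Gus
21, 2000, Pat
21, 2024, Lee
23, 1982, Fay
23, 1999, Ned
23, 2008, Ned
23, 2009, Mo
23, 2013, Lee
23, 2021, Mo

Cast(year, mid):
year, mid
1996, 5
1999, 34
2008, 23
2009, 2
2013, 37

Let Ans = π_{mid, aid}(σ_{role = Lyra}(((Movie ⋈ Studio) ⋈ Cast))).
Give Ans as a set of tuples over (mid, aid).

Natural join on aid: {(21, Atlas, 23, 1984, Vic), (21, Atlas, 23, 1995, Quin), (21, Atlas, 23, 1996, Gus), (21, Atlas, 23, 2000, Pat), (21, Atlas, 23, 2024, Lee), (21, Vega, 6, 1984, Vic), (21, Vega, 6, 1995, Quin), (21, Vega, 6, 1996, Gus), (21, Vega, 6, 2000, Pat), (21, Vega, 6, 2024, Lee), (23, Lyra, 19, 1982, Fay), (23, Lyra, 19, 1999, Ned), (23, Lyra, 19, 2008, Ned), (23, Lyra, 19, 2009, Mo), (23, Lyra, 19, 2013, Lee), (23, Lyra, 19, 2021, Mo), (23, Lyra, 23, 1982, Fay), (23, Lyra, 23, 1999, Ned), (23, Lyra, 23, 2008, Ned), (23, Lyra, 23, 2009, Mo), (23, Lyra, 23, 2013, Lee), (23, Lyra, 23, 2021, Mo), (23, Lyra, 27, 1982, Fay), (23, Lyra, 27, 1999, Ned), (23, Lyra, 27, 2008, Ned), (23, Lyra, 27, 2009, Mo), (23, Lyra, 27, 2013, Lee), (23, Lyra, 27, 2021, Mo)}
Natural join on year: {(21, Atlas, 23, 1996, Gus, 5), (21, Vega, 6, 1996, Gus, 5), (23, Lyra, 19, 1999, Ned, 34), (23, Lyra, 19, 2008, Ned, 23), (23, Lyra, 19, 2009, Mo, 2), (23, Lyra, 19, 2013, Lee, 37), (23, Lyra, 23, 1999, Ned, 34), (23, Lyra, 23, 2008, Ned, 23), (23, Lyra, 23, 2009, Mo, 2), (23, Lyra, 23, 2013, Lee, 37), (23, Lyra, 27, 1999, Ned, 34), (23, Lyra, 27, 2008, Ned, 23), (23, Lyra, 27, 2009, Mo, 2), (23, Lyra, 27, 2013, Lee, 37)}
Apply σ_{role = Lyra}; surviving tuples: {(23, Lyra, 19, 1999, Ned, 34), (23, Lyra, 19, 2008, Ned, 23), (23, Lyra, 19, 2009, Mo, 2), (23, Lyra, 19, 2013, Lee, 37), (23, Lyra, 23, 1999, Ned, 34), (23, Lyra, 23, 2008, Ned, 23), (23, Lyra, 23, 2009, Mo, 2), (23, Lyra, 23, 2013, Lee, 37), (23, Lyra, 27, 1999, Ned, 34), (23, Lyra, 27, 2008, Ned, 23), (23, Lyra, 27, 2009, Mo, 2), (23, Lyra, 27, 2013, Lee, 37)}
π_{mid, aid} gives {(2, 23), (23, 23), (34, 23), (37, 23)} (8 duplicate(s) eliminated).

{(2, 23), (23, 23), (34, 23), (37, 23)}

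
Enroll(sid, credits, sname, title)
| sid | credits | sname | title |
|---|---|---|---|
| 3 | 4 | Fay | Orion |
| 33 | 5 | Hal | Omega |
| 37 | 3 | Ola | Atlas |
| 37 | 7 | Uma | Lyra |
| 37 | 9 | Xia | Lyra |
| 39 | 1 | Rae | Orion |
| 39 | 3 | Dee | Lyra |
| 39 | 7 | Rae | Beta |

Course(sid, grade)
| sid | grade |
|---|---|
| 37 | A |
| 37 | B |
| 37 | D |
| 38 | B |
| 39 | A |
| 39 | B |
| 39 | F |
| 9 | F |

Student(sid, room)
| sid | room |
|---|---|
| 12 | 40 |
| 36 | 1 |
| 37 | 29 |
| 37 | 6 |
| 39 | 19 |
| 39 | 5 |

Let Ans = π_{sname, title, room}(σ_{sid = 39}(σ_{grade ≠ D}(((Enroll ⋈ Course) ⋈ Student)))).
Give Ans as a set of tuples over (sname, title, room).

{(Dee, Lyra, 19), (Dee, Lyra, 5), (Rae, Beta, 19), (Rae, Beta, 5), (Rae, Orion, 19), (Rae, Orion, 5)}

Joining Enroll and Course on sid yields {(37, 3, Ola, Atlas, A), (37, 3, Ola, Atlas, B), (37, 3, Ola, Atlas, D), (37, 7, Uma, Lyra, A), (37, 7, Uma, Lyra, B), (37, 7, Uma, Lyra, D), (37, 9, Xia, Lyra, A), (37, 9, Xia, Lyra, B), (37, 9, Xia, Lyra, D), (39, 1, Rae, Orion, A), (39, 1, Rae, Orion, B), (39, 1, Rae, Orion, F), (39, 3, Dee, Lyra, A), (39, 3, Dee, Lyra, B), (39, 3, Dee, Lyra, F), (39, 7, Rae, Beta, A), (39, 7, Rae, Beta, B), (39, 7, Rae, Beta, F)}.
Joining (Enroll ⋈ Course) and Student on sid yields {(37, 3, Ola, Atlas, A, 29), (37, 3, Ola, Atlas, A, 6), (37, 3, Ola, Atlas, B, 29), (37, 3, Ola, Atlas, B, 6), (37, 3, Ola, Atlas, D, 29), (37, 3, Ola, Atlas, D, 6), (37, 7, Uma, Lyra, A, 29), (37, 7, Uma, Lyra, A, 6), (37, 7, Uma, Lyra, B, 29), (37, 7, Uma, Lyra, B, 6), (37, 7, Uma, Lyra, D, 29), (37, 7, Uma, Lyra, D, 6), (37, 9, Xia, Lyra, A, 29), (37, 9, Xia, Lyra, A, 6), (37, 9, Xia, Lyra, B, 29), (37, 9, Xia, Lyra, B, 6), (37, 9, Xia, Lyra, D, 29), (37, 9, Xia, Lyra, D, 6), (39, 1, Rae, Orion, A, 19), (39, 1, Rae, Orion, A, 5), (39, 1, Rae, Orion, B, 19), (39, 1, Rae, Orion, B, 5), (39, 1, Rae, Orion, F, 19), (39, 1, Rae, Orion, F, 5), (39, 3, Dee, Lyra, A, 19), (39, 3, Dee, Lyra, A, 5), (39, 3, Dee, Lyra, B, 19), (39, 3, Dee, Lyra, B, 5), (39, 3, Dee, Lyra, F, 19), (39, 3, Dee, Lyra, F, 5), (39, 7, Rae, Beta, A, 19), (39, 7, Rae, Beta, A, 5), (39, 7, Rae, Beta, B, 19), (39, 7, Rae, Beta, B, 5), (39, 7, Rae, Beta, F, 19), (39, 7, Rae, Beta, F, 5)}.
Filtering on grade ≠ D leaves {(37, 3, Ola, Atlas, A, 29), (37, 3, Ola, Atlas, A, 6), (37, 3, Ola, Atlas, B, 29), (37, 3, Ola, Atlas, B, 6), (37, 7, Uma, Lyra, A, 29), (37, 7, Uma, Lyra, A, 6), (37, 7, Uma, Lyra, B, 29), (37, 7, Uma, Lyra, B, 6), (37, 9, Xia, Lyra, A, 29), (37, 9, Xia, Lyra, A, 6), (37, 9, Xia, Lyra, B, 29), (37, 9, Xia, Lyra, B, 6), (39, 1, Rae, Orion, A, 19), (39, 1, Rae, Orion, A, 5), (39, 1, Rae, Orion, B, 19), (39, 1, Rae, Orion, B, 5), (39, 1, Rae, Orion, F, 19), (39, 1, Rae, Orion, F, 5), (39, 3, Dee, Lyra, A, 19), (39, 3, Dee, Lyra, A, 5), (39, 3, Dee, Lyra, B, 19), (39, 3, Dee, Lyra, B, 5), (39, 3, Dee, Lyra, F, 19), (39, 3, Dee, Lyra, F, 5), (39, 7, Rae, Beta, A, 19), (39, 7, Rae, Beta, A, 5), (39, 7, Rae, Beta, B, 19), (39, 7, Rae, Beta, B, 5), (39, 7, Rae, Beta, F, 19), (39, 7, Rae, Beta, F, 5)}.
Filtering on sid = 39 leaves {(39, 1, Rae, Orion, A, 19), (39, 1, Rae, Orion, A, 5), (39, 1, Rae, Orion, B, 19), (39, 1, Rae, Orion, B, 5), (39, 1, Rae, Orion, F, 19), (39, 1, Rae, Orion, F, 5), (39, 3, Dee, Lyra, A, 19), (39, 3, Dee, Lyra, A, 5), (39, 3, Dee, Lyra, B, 19), (39, 3, Dee, Lyra, B, 5), (39, 3, Dee, Lyra, F, 19), (39, 3, Dee, Lyra, F, 5), (39, 7, Rae, Beta, A, 19), (39, 7, Rae, Beta, A, 5), (39, 7, Rae, Beta, B, 19), (39, 7, Rae, Beta, B, 5), (39, 7, Rae, Beta, F, 19), (39, 7, Rae, Beta, F, 5)}.
π[sname, title, room]: project onto (sname, title, room) (12 duplicate(s) eliminated) → {(Dee, Lyra, 19), (Dee, Lyra, 5), (Rae, Beta, 19), (Rae, Beta, 5), (Rae, Orion, 19), (Rae, Orion, 5)}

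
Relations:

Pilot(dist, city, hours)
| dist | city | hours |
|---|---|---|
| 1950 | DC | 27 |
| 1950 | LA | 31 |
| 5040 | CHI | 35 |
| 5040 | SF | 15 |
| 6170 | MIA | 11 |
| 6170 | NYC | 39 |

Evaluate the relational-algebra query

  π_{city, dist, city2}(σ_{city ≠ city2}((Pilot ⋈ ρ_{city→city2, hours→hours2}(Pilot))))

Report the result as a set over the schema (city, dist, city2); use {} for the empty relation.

{(CHI, 5040, SF), (DC, 1950, LA), (LA, 1950, DC), (MIA, 6170, NYC), (NYC, 6170, MIA), (SF, 5040, CHI)}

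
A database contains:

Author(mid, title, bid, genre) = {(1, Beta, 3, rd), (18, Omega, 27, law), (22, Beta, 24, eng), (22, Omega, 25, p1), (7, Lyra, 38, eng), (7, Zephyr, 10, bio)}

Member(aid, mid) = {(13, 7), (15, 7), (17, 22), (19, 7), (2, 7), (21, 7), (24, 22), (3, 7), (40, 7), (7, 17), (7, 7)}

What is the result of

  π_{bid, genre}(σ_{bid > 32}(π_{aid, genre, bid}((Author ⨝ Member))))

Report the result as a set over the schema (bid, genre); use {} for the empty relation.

Joining Author and Member on mid yields {(22, Beta, 24, eng, 17), (22, Beta, 24, eng, 24), (22, Omega, 25, p1, 17), (22, Omega, 25, p1, 24), (7, Lyra, 38, eng, 13), (7, Lyra, 38, eng, 15), (7, Lyra, 38, eng, 19), (7, Lyra, 38, eng, 2), (7, Lyra, 38, eng, 21), (7, Lyra, 38, eng, 3), (7, Lyra, 38, eng, 40), (7, Lyra, 38, eng, 7), (7, Zephyr, 10, bio, 13), (7, Zephyr, 10, bio, 15), (7, Zephyr, 10, bio, 19), (7, Zephyr, 10, bio, 2), (7, Zephyr, 10, bio, 21), (7, Zephyr, 10, bio, 3), (7, Zephyr, 10, bio, 40), (7, Zephyr, 10, bio, 7)}.
π[aid, genre, bid]: project onto (aid, genre, bid) → {(13, bio, 10), (13, eng, 38), (15, bio, 10), (15, eng, 38), (17, eng, 24), (17, p1, 25), (19, bio, 10), (19, eng, 38), (2, bio, 10), (2, eng, 38), (21, bio, 10), (21, eng, 38), (24, eng, 24), (24, p1, 25), (3, bio, 10), (3, eng, 38), (40, bio, 10), (40, eng, 38), (7, bio, 10), (7, eng, 38)}
Filtering on bid > 32 leaves {(13, eng, 38), (15, eng, 38), (19, eng, 38), (2, eng, 38), (21, eng, 38), (3, eng, 38), (40, eng, 38), (7, eng, 38)}.
π[bid, genre]: project onto (bid, genre) (7 duplicate(s) eliminated) → {(38, eng)}

{(38, eng)}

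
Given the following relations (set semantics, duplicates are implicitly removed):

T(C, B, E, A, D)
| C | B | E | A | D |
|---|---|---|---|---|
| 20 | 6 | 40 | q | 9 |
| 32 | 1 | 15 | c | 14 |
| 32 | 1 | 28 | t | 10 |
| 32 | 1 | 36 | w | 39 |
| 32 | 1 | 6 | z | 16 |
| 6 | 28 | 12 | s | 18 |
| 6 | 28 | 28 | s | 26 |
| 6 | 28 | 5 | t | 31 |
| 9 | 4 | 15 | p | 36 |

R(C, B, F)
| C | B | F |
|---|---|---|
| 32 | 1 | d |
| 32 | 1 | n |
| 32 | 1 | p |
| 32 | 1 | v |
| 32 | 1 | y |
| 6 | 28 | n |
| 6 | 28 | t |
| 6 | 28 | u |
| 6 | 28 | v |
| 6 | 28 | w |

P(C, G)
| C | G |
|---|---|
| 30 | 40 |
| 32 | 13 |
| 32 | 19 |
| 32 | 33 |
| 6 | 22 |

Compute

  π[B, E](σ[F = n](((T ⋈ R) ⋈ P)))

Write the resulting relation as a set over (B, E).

{(1, 15), (1, 28), (1, 36), (1, 6), (28, 12), (28, 28), (28, 5)}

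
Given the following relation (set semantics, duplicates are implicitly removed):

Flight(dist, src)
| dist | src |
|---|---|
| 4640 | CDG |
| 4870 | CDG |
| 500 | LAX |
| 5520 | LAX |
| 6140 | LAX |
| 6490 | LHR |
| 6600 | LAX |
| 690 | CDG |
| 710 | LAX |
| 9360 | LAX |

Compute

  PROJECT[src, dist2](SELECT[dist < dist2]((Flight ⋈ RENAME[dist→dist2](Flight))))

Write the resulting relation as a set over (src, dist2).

{(CDG, 4640), (CDG, 4870), (LAX, 5520), (LAX, 6140), (LAX, 6600), (LAX, 710), (LAX, 9360)}

ρ[dist→dist2]: schema becomes (dist2, src); tuples unchanged.
Flight ⋈ RENAME[dist→dist2](Flight) (natural join on src): {(4640, CDG, 4640), (4640, CDG, 4870), (4640, CDG, 690), (4870, CDG, 4640), (4870, CDG, 4870), (4870, CDG, 690), (500, LAX, 500), (500, LAX, 5520), (500, LAX, 6140), (500, LAX, 6600), (500, LAX, 710), (500, LAX, 9360), (5520, LAX, 500), (5520, LAX, 5520), (5520, LAX, 6140), (5520, LAX, 6600), (5520, LAX, 710), (5520, LAX, 9360), (6140, LAX, 500), (6140, LAX, 5520), (6140, LAX, 6140), (6140, LAX, 6600), (6140, LAX, 710), (6140, LAX, 9360), (6490, LHR, 6490), (6600, LAX, 500), (6600, LAX, 5520), (6600, LAX, 6140), (6600, LAX, 6600), (6600, LAX, 710), (6600, LAX, 9360), (690, CDG, 4640), (690, CDG, 4870), (690, CDG, 690), (710, LAX, 500), (710, LAX, 5520), (710, LAX, 6140), (710, LAX, 6600), (710, LAX, 710), (710, LAX, 9360), (9360, LAX, 500), (9360, LAX, 5520), (9360, LAX, 6140), (9360, LAX, 6600), (9360, LAX, 710), (9360, LAX, 9360)}
Apply σ_{dist < dist2}; surviving tuples: {(4640, CDG, 4870), (500, LAX, 5520), (500, LAX, 6140), (500, LAX, 6600), (500, LAX, 710), (500, LAX, 9360), (5520, LAX, 6140), (5520, LAX, 6600), (5520, LAX, 9360), (6140, LAX, 6600), (6140, LAX, 9360), (6600, LAX, 9360), (690, CDG, 4640), (690, CDG, 4870), (710, LAX, 5520), (710, LAX, 6140), (710, LAX, 6600), (710, LAX, 9360)}
π_{src, dist2} gives {(CDG, 4640), (CDG, 4870), (LAX, 5520), (LAX, 6140), (LAX, 6600), (LAX, 710), (LAX, 9360)} (11 duplicate(s) eliminated).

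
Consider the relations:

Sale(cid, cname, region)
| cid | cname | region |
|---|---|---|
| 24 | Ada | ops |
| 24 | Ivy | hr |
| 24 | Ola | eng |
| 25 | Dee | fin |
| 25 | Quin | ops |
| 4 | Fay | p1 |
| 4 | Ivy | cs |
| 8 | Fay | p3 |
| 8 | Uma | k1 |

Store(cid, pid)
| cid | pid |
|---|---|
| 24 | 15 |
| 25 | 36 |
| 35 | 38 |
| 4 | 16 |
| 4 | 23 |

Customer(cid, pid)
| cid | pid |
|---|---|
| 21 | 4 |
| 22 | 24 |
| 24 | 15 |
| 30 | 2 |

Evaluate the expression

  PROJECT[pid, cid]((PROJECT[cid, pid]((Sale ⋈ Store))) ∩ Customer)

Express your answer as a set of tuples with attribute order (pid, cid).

Sale ⋈ Store (natural join on cid): {(24, Ada, ops, 15), (24, Ivy, hr, 15), (24, Ola, eng, 15), (25, Dee, fin, 36), (25, Quin, ops, 36), (4, Fay, p1, 16), (4, Fay, p1, 23), (4, Ivy, cs, 16), (4, Ivy, cs, 23)}
Projecting to cid, pid (5 duplicate(s) eliminated): {(24, 15), (25, 36), (4, 16), (4, 23)}
Intersection: {(24, 15), (25, 36), (4, 16), (4, 23)} with {(21, 4), (22, 24), (24, 15), (30, 2)} → {(24, 15)}
Projecting to pid, cid: {(15, 24)}

{(15, 24)}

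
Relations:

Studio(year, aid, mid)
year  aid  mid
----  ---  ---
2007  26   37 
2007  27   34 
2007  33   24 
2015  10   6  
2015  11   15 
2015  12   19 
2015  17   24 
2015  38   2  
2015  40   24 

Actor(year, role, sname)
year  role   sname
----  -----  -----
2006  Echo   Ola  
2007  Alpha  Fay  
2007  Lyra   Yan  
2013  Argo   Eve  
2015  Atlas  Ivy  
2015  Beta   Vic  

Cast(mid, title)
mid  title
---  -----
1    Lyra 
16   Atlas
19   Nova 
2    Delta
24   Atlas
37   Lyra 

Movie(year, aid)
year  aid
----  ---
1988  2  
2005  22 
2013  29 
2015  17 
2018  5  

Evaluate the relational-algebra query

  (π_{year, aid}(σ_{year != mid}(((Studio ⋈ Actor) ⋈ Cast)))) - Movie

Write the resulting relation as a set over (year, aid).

{(2007, 26), (2007, 33), (2015, 12), (2015, 38), (2015, 40)}

Studio ⋈ Actor (natural join on year): {(2007, 26, 37, Alpha, Fay), (2007, 26, 37, Lyra, Yan), (2007, 27, 34, Alpha, Fay), (2007, 27, 34, Lyra, Yan), (2007, 33, 24, Alpha, Fay), (2007, 33, 24, Lyra, Yan), (2015, 10, 6, Atlas, Ivy), (2015, 10, 6, Beta, Vic), (2015, 11, 15, Atlas, Ivy), (2015, 11, 15, Beta, Vic), (2015, 12, 19, Atlas, Ivy), (2015, 12, 19, Beta, Vic), (2015, 17, 24, Atlas, Ivy), (2015, 17, 24, Beta, Vic), (2015, 38, 2, Atlas, Ivy), (2015, 38, 2, Beta, Vic), (2015, 40, 24, Atlas, Ivy), (2015, 40, 24, Beta, Vic)}
(Studio ⋈ Actor) ⋈ Cast (natural join on mid): {(2007, 26, 37, Alpha, Fay, Lyra), (2007, 26, 37, Lyra, Yan, Lyra), (2007, 33, 24, Alpha, Fay, Atlas), (2007, 33, 24, Lyra, Yan, Atlas), (2015, 12, 19, Atlas, Ivy, Nova), (2015, 12, 19, Beta, Vic, Nova), (2015, 17, 24, Atlas, Ivy, Atlas), (2015, 17, 24, Beta, Vic, Atlas), (2015, 38, 2, Atlas, Ivy, Delta), (2015, 38, 2, Beta, Vic, Delta), (2015, 40, 24, Atlas, Ivy, Atlas), (2015, 40, 24, Beta, Vic, Atlas)}
Selection year != mid: {(2007, 26, 37, Alpha, Fay, Lyra), (2007, 26, 37, Lyra, Yan, Lyra), (2007, 33, 24, Alpha, Fay, Atlas), (2007, 33, 24, Lyra, Yan, Atlas), (2015, 12, 19, Atlas, Ivy, Nova), (2015, 12, 19, Beta, Vic, Nova), (2015, 17, 24, Atlas, Ivy, Atlas), (2015, 17, 24, Beta, Vic, Atlas), (2015, 38, 2, Atlas, Ivy, Delta), (2015, 38, 2, Beta, Vic, Delta), (2015, 40, 24, Atlas, Ivy, Atlas), (2015, 40, 24, Beta, Vic, Atlas)}
Keep only column(s) year, aid (6 duplicate(s) eliminated): {(2007, 26), (2007, 33), (2015, 12), (2015, 17), (2015, 38), (2015, 40)}
Set difference of the two operands is {(2007, 26), (2007, 33), (2015, 12), (2015, 38), (2015, 40)}.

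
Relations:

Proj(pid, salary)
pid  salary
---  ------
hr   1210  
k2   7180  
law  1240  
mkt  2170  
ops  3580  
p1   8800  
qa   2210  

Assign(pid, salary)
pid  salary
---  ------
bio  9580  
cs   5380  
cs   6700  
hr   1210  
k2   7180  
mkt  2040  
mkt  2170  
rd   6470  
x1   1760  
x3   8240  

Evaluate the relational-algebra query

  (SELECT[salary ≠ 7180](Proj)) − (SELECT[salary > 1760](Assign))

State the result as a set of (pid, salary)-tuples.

{(hr, 1210), (law, 1240), (ops, 3580), (p1, 8800), (qa, 2210)}

Selection salary ≠ 7180: {(hr, 1210), (law, 1240), (mkt, 2170), (ops, 3580), (p1, 8800), (qa, 2210)}
Selection salary > 1760: {(bio, 9580), (cs, 5380), (cs, 6700), (k2, 7180), (mkt, 2040), (mkt, 2170), (rd, 6470), (x3, 8240)}
Set difference of the two operands is {(hr, 1210), (law, 1240), (ops, 3580), (p1, 8800), (qa, 2210)}.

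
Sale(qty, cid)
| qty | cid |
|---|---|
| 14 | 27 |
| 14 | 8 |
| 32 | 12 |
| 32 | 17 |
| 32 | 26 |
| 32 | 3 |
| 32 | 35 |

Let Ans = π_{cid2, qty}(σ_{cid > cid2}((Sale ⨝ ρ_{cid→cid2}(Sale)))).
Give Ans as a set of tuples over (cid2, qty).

ρ[cid→cid2]: schema becomes (qty, cid2); tuples unchanged.
Natural join on qty: {(14, 27, 27), (14, 27, 8), (14, 8, 27), (14, 8, 8), (32, 12, 12), (32, 12, 17), (32, 12, 26), (32, 12, 3), (32, 12, 35), (32, 17, 12), (32, 17, 17), (32, 17, 26), (32, 17, 3), (32, 17, 35), (32, 26, 12), (32, 26, 17), (32, 26, 26), (32, 26, 3), (32, 26, 35), (32, 3, 12), (32, 3, 17), (32, 3, 26), (32, 3, 3), (32, 3, 35), (32, 35, 12), (32, 35, 17), (32, 35, 26), (32, 35, 3), (32, 35, 35)}
Filtering on cid > cid2 leaves {(14, 27, 8), (32, 12, 3), (32, 17, 12), (32, 17, 3), (32, 26, 12), (32, 26, 17), (32, 26, 3), (32, 35, 12), (32, 35, 17), (32, 35, 26), (32, 35, 3)}.
π_{cid2, qty} gives {(12, 32), (17, 32), (26, 32), (3, 32), (8, 14)} (6 duplicate(s) eliminated).

{(12, 32), (17, 32), (26, 32), (3, 32), (8, 14)}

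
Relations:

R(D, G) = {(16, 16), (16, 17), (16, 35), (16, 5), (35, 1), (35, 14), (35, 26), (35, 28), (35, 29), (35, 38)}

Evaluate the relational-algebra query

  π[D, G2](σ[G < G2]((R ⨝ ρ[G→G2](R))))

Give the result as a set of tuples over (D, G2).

{(16, 16), (16, 17), (16, 35), (35, 14), (35, 26), (35, 28), (35, 29), (35, 38)}

ρ[G→G2]: schema becomes (D, G2); tuples unchanged.
Joining R and ρ[G→G2](R) on D yields {(16, 16, 16), (16, 16, 17), (16, 16, 35), (16, 16, 5), (16, 17, 16), (16, 17, 17), (16, 17, 35), (16, 17, 5), (16, 35, 16), (16, 35, 17), (16, 35, 35), (16, 35, 5), (16, 5, 16), (16, 5, 17), (16, 5, 35), (16, 5, 5), (35, 1, 1), (35, 1, 14), (35, 1, 26), (35, 1, 28), (35, 1, 29), (35, 1, 38), (35, 14, 1), (35, 14, 14), (35, 14, 26), (35, 14, 28), (35, 14, 29), (35, 14, 38), (35, 26, 1), (35, 26, 14), (35, 26, 26), (35, 26, 28), (35, 26, 29), (35, 26, 38), (35, 28, 1), (35, 28, 14), (35, 28, 26), (35, 28, 28), (35, 28, 29), (35, 28, 38), (35, 29, 1), (35, 29, 14), (35, 29, 26), (35, 29, 28), (35, 29, 29), (35, 29, 38), (35, 38, 1), (35, 38, 14), (35, 38, 26), (35, 38, 28), (35, 38, 29), (35, 38, 38)}.
σ[G < G2]: keep tuples satisfying G < G2 → {(16, 16, 17), (16, 16, 35), (16, 17, 35), (16, 5, 16), (16, 5, 17), (16, 5, 35), (35, 1, 14), (35, 1, 26), (35, 1, 28), (35, 1, 29), (35, 1, 38), (35, 14, 26), (35, 14, 28), (35, 14, 29), (35, 14, 38), (35, 26, 28), (35, 26, 29), (35, 26, 38), (35, 28, 29), (35, 28, 38), (35, 29, 38)}
π[D, G2]: project onto (D, G2) (13 duplicate(s) eliminated) → {(16, 16), (16, 17), (16, 35), (35, 14), (35, 26), (35, 28), (35, 29), (35, 38)}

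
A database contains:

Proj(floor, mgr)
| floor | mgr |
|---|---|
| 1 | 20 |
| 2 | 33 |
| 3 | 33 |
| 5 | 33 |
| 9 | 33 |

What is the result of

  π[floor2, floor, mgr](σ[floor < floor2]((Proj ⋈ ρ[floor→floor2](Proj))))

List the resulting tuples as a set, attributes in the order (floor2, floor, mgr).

{(3, 2, 33), (5, 2, 33), (5, 3, 33), (9, 2, 33), (9, 3, 33), (9, 5, 33)}

ρ[floor→floor2]: schema becomes (floor2, mgr); tuples unchanged.
Joining Proj and ρ[floor→floor2](Proj) on mgr yields {(1, 20, 1), (2, 33, 2), (2, 33, 3), (2, 33, 5), (2, 33, 9), (3, 33, 2), (3, 33, 3), (3, 33, 5), (3, 33, 9), (5, 33, 2), (5, 33, 3), (5, 33, 5), (5, 33, 9), (9, 33, 2), (9, 33, 3), (9, 33, 5), (9, 33, 9)}.
Apply σ_{floor < floor2}; surviving tuples: {(2, 33, 3), (2, 33, 5), (2, 33, 9), (3, 33, 5), (3, 33, 9), (5, 33, 9)}
π[floor2, floor, mgr]: project onto (floor2, floor, mgr) → {(3, 2, 33), (5, 2, 33), (5, 3, 33), (9, 2, 33), (9, 3, 33), (9, 5, 33)}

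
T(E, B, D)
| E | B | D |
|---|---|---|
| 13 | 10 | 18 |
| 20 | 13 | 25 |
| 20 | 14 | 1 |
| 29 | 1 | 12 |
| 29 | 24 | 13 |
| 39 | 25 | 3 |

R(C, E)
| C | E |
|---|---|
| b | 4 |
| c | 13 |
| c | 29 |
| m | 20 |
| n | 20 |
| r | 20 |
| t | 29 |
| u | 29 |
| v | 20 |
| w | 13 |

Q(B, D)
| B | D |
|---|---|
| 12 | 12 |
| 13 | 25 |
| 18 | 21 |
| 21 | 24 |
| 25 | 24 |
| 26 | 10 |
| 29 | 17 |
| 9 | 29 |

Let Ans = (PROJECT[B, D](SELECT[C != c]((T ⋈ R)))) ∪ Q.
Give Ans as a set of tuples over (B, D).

{(1, 12), (10, 18), (12, 12), (13, 25), (14, 1), (18, 21), (21, 24), (24, 13), (25, 24), (26, 10), (29, 17), (9, 29)}

Natural join on E: {(13, 10, 18, c), (13, 10, 18, w), (20, 13, 25, m), (20, 13, 25, n), (20, 13, 25, r), (20, 13, 25, v), (20, 14, 1, m), (20, 14, 1, n), (20, 14, 1, r), (20, 14, 1, v), (29, 1, 12, c), (29, 1, 12, t), (29, 1, 12, u), (29, 24, 13, c), (29, 24, 13, t), (29, 24, 13, u)}
Filtering on C != c leaves {(13, 10, 18, w), (20, 13, 25, m), (20, 13, 25, n), (20, 13, 25, r), (20, 13, 25, v), (20, 14, 1, m), (20, 14, 1, n), (20, 14, 1, r), (20, 14, 1, v), (29, 1, 12, t), (29, 1, 12, u), (29, 24, 13, t), (29, 24, 13, u)}.
Projecting to B, D (8 duplicate(s) eliminated): {(1, 12), (10, 18), (13, 25), (14, 1), (24, 13)}
Taking the union: {(1, 12), (10, 18), (12, 12), (13, 25), (14, 1), (18, 21), (21, 24), (24, 13), (25, 24), (26, 10), (29, 17), (9, 29)}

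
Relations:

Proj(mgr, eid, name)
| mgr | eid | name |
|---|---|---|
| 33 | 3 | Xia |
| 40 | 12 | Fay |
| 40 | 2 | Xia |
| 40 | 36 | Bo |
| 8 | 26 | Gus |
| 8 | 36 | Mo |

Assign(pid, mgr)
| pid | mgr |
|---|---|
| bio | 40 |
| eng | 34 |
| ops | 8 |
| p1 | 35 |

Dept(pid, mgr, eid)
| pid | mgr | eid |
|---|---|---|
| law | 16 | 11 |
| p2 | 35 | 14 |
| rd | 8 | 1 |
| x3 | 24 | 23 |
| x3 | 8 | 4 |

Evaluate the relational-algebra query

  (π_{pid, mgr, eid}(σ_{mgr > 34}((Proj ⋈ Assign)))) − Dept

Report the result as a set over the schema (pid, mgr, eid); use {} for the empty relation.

{(bio, 40, 12), (bio, 40, 2), (bio, 40, 36)}

Natural join on mgr: {(40, 12, Fay, bio), (40, 2, Xia, bio), (40, 36, Bo, bio), (8, 26, Gus, ops), (8, 36, Mo, ops)}
Filtering on mgr > 34 leaves {(40, 12, Fay, bio), (40, 2, Xia, bio), (40, 36, Bo, bio)}.
π_{pid, mgr, eid} gives {(bio, 40, 12), (bio, 40, 2), (bio, 40, 36)}.
Set difference of the two operands is {(bio, 40, 12), (bio, 40, 2), (bio, 40, 36)}.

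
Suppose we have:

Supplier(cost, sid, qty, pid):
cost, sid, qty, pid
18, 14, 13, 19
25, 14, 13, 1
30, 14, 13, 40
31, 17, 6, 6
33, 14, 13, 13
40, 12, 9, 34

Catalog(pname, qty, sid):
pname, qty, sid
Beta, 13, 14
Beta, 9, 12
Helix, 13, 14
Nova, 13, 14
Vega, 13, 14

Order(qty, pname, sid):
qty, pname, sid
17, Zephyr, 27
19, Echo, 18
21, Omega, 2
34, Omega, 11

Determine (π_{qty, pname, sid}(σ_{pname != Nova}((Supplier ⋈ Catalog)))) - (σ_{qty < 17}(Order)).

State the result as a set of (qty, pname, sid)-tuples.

Supplier ⋈ Catalog (natural join on sid, qty): {(18, 14, 13, 19, Beta), (18, 14, 13, 19, Helix), (18, 14, 13, 19, Nova), (18, 14, 13, 19, Vega), (25, 14, 13, 1, Beta), (25, 14, 13, 1, Helix), (25, 14, 13, 1, Nova), (25, 14, 13, 1, Vega), (30, 14, 13, 40, Beta), (30, 14, 13, 40, Helix), (30, 14, 13, 40, Nova), (30, 14, 13, 40, Vega), (33, 14, 13, 13, Beta), (33, 14, 13, 13, Helix), (33, 14, 13, 13, Nova), (33, 14, 13, 13, Vega), (40, 12, 9, 34, Beta)}
Apply σ_{pname != Nova}; surviving tuples: {(18, 14, 13, 19, Beta), (18, 14, 13, 19, Helix), (18, 14, 13, 19, Vega), (25, 14, 13, 1, Beta), (25, 14, 13, 1, Helix), (25, 14, 13, 1, Vega), (30, 14, 13, 40, Beta), (30, 14, 13, 40, Helix), (30, 14, 13, 40, Vega), (33, 14, 13, 13, Beta), (33, 14, 13, 13, Helix), (33, 14, 13, 13, Vega), (40, 12, 9, 34, Beta)}
π[qty, pname, sid]: project onto (qty, pname, sid) (9 duplicate(s) eliminated) → {(13, Beta, 14), (13, Helix, 14), (13, Vega, 14), (9, Beta, 12)}
Apply σ_{qty < 17}; surviving tuples: {}
Taking the difference: {(13, Beta, 14), (13, Helix, 14), (13, Vega, 14), (9, Beta, 12)}

{(13, Beta, 14), (13, Helix, 14), (13, Vega, 14), (9, Beta, 12)}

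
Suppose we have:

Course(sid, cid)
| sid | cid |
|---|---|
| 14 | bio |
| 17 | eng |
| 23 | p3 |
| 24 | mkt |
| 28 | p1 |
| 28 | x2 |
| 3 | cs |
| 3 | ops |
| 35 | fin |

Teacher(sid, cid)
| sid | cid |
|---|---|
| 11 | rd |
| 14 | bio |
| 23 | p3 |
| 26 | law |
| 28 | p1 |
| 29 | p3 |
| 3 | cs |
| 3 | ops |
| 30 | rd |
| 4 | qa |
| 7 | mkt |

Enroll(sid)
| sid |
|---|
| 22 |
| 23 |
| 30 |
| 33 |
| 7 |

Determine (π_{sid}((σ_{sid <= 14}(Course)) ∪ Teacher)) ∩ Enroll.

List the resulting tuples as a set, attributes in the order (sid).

{23, 30, 7}

Selection sid <= 14: {(14, bio), (3, cs), (3, ops)}
Union: {(14, bio), (3, cs), (3, ops)} with {(11, rd), (14, bio), (23, p3), (26, law), (28, p1), (29, p3), (3, cs), (3, ops), (30, rd), (4, qa), (7, mkt)} → {(11, rd), (14, bio), (23, p3), (26, law), (28, p1), (29, p3), (3, cs), (3, ops), (30, rd), (4, qa), (7, mkt)}
Projecting to sid (1 duplicate(s) eliminated): {11, 14, 23, 26, 28, 29, 3, 30, 4, 7}
Intersection: {11, 14, 23, 26, 28, 29, 3, 30, 4, 7} with {22, 23, 30, 33, 7} → {23, 30, 7}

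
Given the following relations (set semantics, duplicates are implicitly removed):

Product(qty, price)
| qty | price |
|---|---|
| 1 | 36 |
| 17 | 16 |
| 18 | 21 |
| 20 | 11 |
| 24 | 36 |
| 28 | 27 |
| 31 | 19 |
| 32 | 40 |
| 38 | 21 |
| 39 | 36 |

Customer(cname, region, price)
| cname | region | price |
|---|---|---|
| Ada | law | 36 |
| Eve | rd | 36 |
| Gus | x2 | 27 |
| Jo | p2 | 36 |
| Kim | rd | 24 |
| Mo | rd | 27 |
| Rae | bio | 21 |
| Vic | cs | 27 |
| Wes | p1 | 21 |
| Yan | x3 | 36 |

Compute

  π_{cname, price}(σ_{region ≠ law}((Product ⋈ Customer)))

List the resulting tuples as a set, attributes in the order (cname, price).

Joining Product and Customer on price yields {(1, 36, Ada, law), (1, 36, Eve, rd), (1, 36, Jo, p2), (1, 36, Yan, x3), (18, 21, Rae, bio), (18, 21, Wes, p1), (24, 36, Ada, law), (24, 36, Eve, rd), (24, 36, Jo, p2), (24, 36, Yan, x3), (28, 27, Gus, x2), (28, 27, Mo, rd), (28, 27, Vic, cs), (38, 21, Rae, bio), (38, 21, Wes, p1), (39, 36, Ada, law), (39, 36, Eve, rd), (39, 36, Jo, p2), (39, 36, Yan, x3)}.
Apply σ_{region ≠ law}; surviving tuples: {(1, 36, Eve, rd), (1, 36, Jo, p2), (1, 36, Yan, x3), (18, 21, Rae, bio), (18, 21, Wes, p1), (24, 36, Eve, rd), (24, 36, Jo, p2), (24, 36, Yan, x3), (28, 27, Gus, x2), (28, 27, Mo, rd), (28, 27, Vic, cs), (38, 21, Rae, bio), (38, 21, Wes, p1), (39, 36, Eve, rd), (39, 36, Jo, p2), (39, 36, Yan, x3)}
Projecting to cname, price (8 duplicate(s) eliminated): {(Eve, 36), (Gus, 27), (Jo, 36), (Mo, 27), (Rae, 21), (Vic, 27), (Wes, 21), (Yan, 36)}

{(Eve, 36), (Gus, 27), (Jo, 36), (Mo, 27), (Rae, 21), (Vic, 27), (Wes, 21), (Yan, 36)}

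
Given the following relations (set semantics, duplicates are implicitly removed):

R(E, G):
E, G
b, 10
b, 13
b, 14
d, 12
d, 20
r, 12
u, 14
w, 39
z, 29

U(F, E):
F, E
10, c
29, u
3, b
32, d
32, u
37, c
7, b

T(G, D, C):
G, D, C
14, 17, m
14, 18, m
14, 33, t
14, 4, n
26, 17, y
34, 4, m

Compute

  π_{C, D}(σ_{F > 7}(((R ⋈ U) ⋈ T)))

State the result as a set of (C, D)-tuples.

Joining R and U on E yields {(b, 10, 3), (b, 10, 7), (b, 13, 3), (b, 13, 7), (b, 14, 3), (b, 14, 7), (d, 12, 32), (d, 20, 32), (u, 14, 29), (u, 14, 32)}.
Joining (R ⋈ U) and T on G yields {(b, 14, 3, 17, m), (b, 14, 3, 18, m), (b, 14, 3, 33, t), (b, 14, 3, 4, n), (b, 14, 7, 17, m), (b, 14, 7, 18, m), (b, 14, 7, 33, t), (b, 14, 7, 4, n), (u, 14, 29, 17, m), (u, 14, 29, 18, m), (u, 14, 29, 33, t), (u, 14, 29, 4, n), (u, 14, 32, 17, m), (u, 14, 32, 18, m), (u, 14, 32, 33, t), (u, 14, 32, 4, n)}.
Apply σ_{F > 7}; surviving tuples: {(u, 14, 29, 17, m), (u, 14, 29, 18, m), (u, 14, 29, 33, t), (u, 14, 29, 4, n), (u, 14, 32, 17, m), (u, 14, 32, 18, m), (u, 14, 32, 33, t), (u, 14, 32, 4, n)}
Projecting to C, D (4 duplicate(s) eliminated): {(m, 17), (m, 18), (n, 4), (t, 33)}

{(m, 17), (m, 18), (n, 4), (t, 33)}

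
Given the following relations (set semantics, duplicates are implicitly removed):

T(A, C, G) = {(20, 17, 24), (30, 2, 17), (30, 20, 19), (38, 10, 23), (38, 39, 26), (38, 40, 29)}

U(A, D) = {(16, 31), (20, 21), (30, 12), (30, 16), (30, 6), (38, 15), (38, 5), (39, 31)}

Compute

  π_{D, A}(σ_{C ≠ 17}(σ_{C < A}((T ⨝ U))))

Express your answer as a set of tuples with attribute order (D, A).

{(12, 30), (15, 38), (16, 30), (5, 38), (6, 30)}

T ⋈ U (natural join on A): {(20, 17, 24, 21), (30, 2, 17, 12), (30, 2, 17, 16), (30, 2, 17, 6), (30, 20, 19, 12), (30, 20, 19, 16), (30, 20, 19, 6), (38, 10, 23, 15), (38, 10, 23, 5), (38, 39, 26, 15), (38, 39, 26, 5), (38, 40, 29, 15), (38, 40, 29, 5)}
σ[C < A]: keep tuples satisfying C < A → {(20, 17, 24, 21), (30, 2, 17, 12), (30, 2, 17, 16), (30, 2, 17, 6), (30, 20, 19, 12), (30, 20, 19, 16), (30, 20, 19, 6), (38, 10, 23, 15), (38, 10, 23, 5)}
σ[C ≠ 17]: keep tuples satisfying C ≠ 17 → {(30, 2, 17, 12), (30, 2, 17, 16), (30, 2, 17, 6), (30, 20, 19, 12), (30, 20, 19, 16), (30, 20, 19, 6), (38, 10, 23, 15), (38, 10, 23, 5)}
π[D, A]: project onto (D, A) (3 duplicate(s) eliminated) → {(12, 30), (15, 38), (16, 30), (5, 38), (6, 30)}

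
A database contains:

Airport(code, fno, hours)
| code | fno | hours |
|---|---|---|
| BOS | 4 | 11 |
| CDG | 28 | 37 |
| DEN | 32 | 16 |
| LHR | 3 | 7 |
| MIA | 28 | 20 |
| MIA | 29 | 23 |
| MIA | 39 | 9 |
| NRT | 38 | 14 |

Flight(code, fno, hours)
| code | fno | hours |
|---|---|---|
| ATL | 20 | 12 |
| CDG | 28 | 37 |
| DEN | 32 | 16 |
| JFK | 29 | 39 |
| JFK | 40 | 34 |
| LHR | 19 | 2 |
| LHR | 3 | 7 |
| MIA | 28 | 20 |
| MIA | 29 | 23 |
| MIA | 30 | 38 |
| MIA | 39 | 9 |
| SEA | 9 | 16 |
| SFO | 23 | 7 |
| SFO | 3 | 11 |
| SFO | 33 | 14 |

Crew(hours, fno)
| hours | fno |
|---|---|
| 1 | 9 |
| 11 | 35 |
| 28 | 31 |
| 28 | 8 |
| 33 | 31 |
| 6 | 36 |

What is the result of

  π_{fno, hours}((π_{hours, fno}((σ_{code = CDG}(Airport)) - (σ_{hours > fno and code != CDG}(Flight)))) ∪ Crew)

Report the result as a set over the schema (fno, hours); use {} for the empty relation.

Apply σ_{code = CDG}; surviving tuples: {(CDG, 28, 37)}
Apply σ_{hours > fno and code != CDG}; surviving tuples: {(JFK, 29, 39), (LHR, 3, 7), (MIA, 30, 38), (SEA, 9, 16), (SFO, 3, 11)}
Taking the difference: {(CDG, 28, 37)}
π_{hours, fno} gives {(37, 28)}.
Taking the union: {(1, 9), (11, 35), (28, 31), (28, 8), (33, 31), (37, 28), (6, 36)}
π_{fno, hours} gives {(28, 37), (31, 28), (31, 33), (35, 11), (36, 6), (8, 28), (9, 1)}.

{(28, 37), (31, 28), (31, 33), (35, 11), (36, 6), (8, 28), (9, 1)}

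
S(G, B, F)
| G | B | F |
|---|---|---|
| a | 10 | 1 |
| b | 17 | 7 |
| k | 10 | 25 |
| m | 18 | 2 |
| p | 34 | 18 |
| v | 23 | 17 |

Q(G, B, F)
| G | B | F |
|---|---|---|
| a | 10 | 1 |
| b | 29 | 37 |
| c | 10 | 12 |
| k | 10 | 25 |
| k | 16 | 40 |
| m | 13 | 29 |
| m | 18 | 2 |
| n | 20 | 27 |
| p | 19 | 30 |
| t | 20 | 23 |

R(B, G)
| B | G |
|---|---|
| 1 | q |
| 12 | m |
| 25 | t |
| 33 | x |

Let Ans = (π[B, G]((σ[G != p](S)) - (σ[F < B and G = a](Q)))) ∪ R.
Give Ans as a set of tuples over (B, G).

{(1, q), (10, k), (12, m), (17, b), (18, m), (23, v), (25, t), (33, x)}

σ[G != p]: keep tuples satisfying G != p → {(a, 10, 1), (b, 17, 7), (k, 10, 25), (m, 18, 2), (v, 23, 17)}
σ[F < B and G = a]: keep tuples satisfying F < B and G = a → {(a, 10, 1)}
Taking the difference: {(b, 17, 7), (k, 10, 25), (m, 18, 2), (v, 23, 17)}
π[B, G]: project onto (B, G) → {(10, k), (17, b), (18, m), (23, v)}
Taking the union: {(1, q), (10, k), (12, m), (17, b), (18, m), (23, v), (25, t), (33, x)}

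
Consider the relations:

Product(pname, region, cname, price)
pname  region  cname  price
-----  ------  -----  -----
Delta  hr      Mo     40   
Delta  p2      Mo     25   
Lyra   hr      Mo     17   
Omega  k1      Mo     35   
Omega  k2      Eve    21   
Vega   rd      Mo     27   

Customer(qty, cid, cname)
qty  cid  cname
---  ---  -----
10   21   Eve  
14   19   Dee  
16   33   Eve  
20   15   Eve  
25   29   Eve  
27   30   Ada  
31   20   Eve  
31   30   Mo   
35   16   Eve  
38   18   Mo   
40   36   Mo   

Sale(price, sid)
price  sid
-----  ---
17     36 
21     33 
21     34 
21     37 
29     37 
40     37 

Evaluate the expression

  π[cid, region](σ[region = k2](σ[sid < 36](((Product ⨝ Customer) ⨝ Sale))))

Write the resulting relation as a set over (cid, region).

{(15, k2), (16, k2), (20, k2), (21, k2), (29, k2), (33, k2)}

Natural join on cname: {(Delta, hr, Mo, 40, 31, 30), (Delta, hr, Mo, 40, 38, 18), (Delta, hr, Mo, 40, 40, 36), (Delta, p2, Mo, 25, 31, 30), (Delta, p2, Mo, 25, 38, 18), (Delta, p2, Mo, 25, 40, 36), (Lyra, hr, Mo, 17, 31, 30), (Lyra, hr, Mo, 17, 38, 18), (Lyra, hr, Mo, 17, 40, 36), (Omega, k1, Mo, 35, 31, 30), (Omega, k1, Mo, 35, 38, 18), (Omega, k1, Mo, 35, 40, 36), (Omega, k2, Eve, 21, 10, 21), (Omega, k2, Eve, 21, 16, 33), (Omega, k2, Eve, 21, 20, 15), (Omega, k2, Eve, 21, 25, 29), (Omega, k2, Eve, 21, 31, 20), (Omega, k2, Eve, 21, 35, 16), (Vega, rd, Mo, 27, 31, 30), (Vega, rd, Mo, 27, 38, 18), (Vega, rd, Mo, 27, 40, 36)}
Natural join on price: {(Delta, hr, Mo, 40, 31, 30, 37), (Delta, hr, Mo, 40, 38, 18, 37), (Delta, hr, Mo, 40, 40, 36, 37), (Lyra, hr, Mo, 17, 31, 30, 36), (Lyra, hr, Mo, 17, 38, 18, 36), (Lyra, hr, Mo, 17, 40, 36, 36), (Omega, k2, Eve, 21, 10, 21, 33), (Omega, k2, Eve, 21, 10, 21, 34), (Omega, k2, Eve, 21, 10, 21, 37), (Omega, k2, Eve, 21, 16, 33, 33), (Omega, k2, Eve, 21, 16, 33, 34), (Omega, k2, Eve, 21, 16, 33, 37), (Omega, k2, Eve, 21, 20, 15, 33), (Omega, k2, Eve, 21, 20, 15, 34), (Omega, k2, Eve, 21, 20, 15, 37), (Omega, k2, Eve, 21, 25, 29, 33), (Omega, k2, Eve, 21, 25, 29, 34), (Omega, k2, Eve, 21, 25, 29, 37), (Omega, k2, Eve, 21, 31, 20, 33), (Omega, k2, Eve, 21, 31, 20, 34), (Omega, k2, Eve, 21, 31, 20, 37), (Omega, k2, Eve, 21, 35, 16, 33), (Omega, k2, Eve, 21, 35, 16, 34), (Omega, k2, Eve, 21, 35, 16, 37)}
Apply σ_{sid < 36}; surviving tuples: {(Omega, k2, Eve, 21, 10, 21, 33), (Omega, k2, Eve, 21, 10, 21, 34), (Omega, k2, Eve, 21, 16, 33, 33), (Omega, k2, Eve, 21, 16, 33, 34), (Omega, k2, Eve, 21, 20, 15, 33), (Omega, k2, Eve, 21, 20, 15, 34), (Omega, k2, Eve, 21, 25, 29, 33), (Omega, k2, Eve, 21, 25, 29, 34), (Omega, k2, Eve, 21, 31, 20, 33), (Omega, k2, Eve, 21, 31, 20, 34), (Omega, k2, Eve, 21, 35, 16, 33), (Omega, k2, Eve, 21, 35, 16, 34)}
Apply σ_{region = k2}; surviving tuples: {(Omega, k2, Eve, 21, 10, 21, 33), (Omega, k2, Eve, 21, 10, 21, 34), (Omega, k2, Eve, 21, 16, 33, 33), (Omega, k2, Eve, 21, 16, 33, 34), (Omega, k2, Eve, 21, 20, 15, 33), (Omega, k2, Eve, 21, 20, 15, 34), (Omega, k2, Eve, 21, 25, 29, 33), (Omega, k2, Eve, 21, 25, 29, 34), (Omega, k2, Eve, 21, 31, 20, 33), (Omega, k2, Eve, 21, 31, 20, 34), (Omega, k2, Eve, 21, 35, 16, 33), (Omega, k2, Eve, 21, 35, 16, 34)}
π_{cid, region} gives {(15, k2), (16, k2), (20, k2), (21, k2), (29, k2), (33, k2)} (6 duplicate(s) eliminated).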